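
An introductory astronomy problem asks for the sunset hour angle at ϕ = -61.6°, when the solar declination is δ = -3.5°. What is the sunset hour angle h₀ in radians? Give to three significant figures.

cos h₀ = −tan ϕ · tan δ = −tan(-61.6°) × tan(-3.500°) = -0.1131, so h₀ = 1.6842 rad = 96.50°.

h₀ = 1.68 rad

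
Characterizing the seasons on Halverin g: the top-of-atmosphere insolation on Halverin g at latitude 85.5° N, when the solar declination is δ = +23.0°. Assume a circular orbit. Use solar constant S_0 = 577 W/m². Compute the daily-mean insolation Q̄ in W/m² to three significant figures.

Q̄ ≈ 225 W/m²

cos h₀ = −tan(+85.5°) tan(+23.000°) = -5.3935 ≤ −1 ⇒ polar day, h₀ = π.
Bracket: h₀ sin ϕ sin δ + cos ϕ cos δ sin h₀ = 3.1416×0.99692×0.39073 + 0.07846×0.92050×0.00000 = 1.223737 + 0.000000 = 1.223737.
Q̄ = (S_0/π) × [bracket] = (577/π) × 1.223737 = 224.8 W/m².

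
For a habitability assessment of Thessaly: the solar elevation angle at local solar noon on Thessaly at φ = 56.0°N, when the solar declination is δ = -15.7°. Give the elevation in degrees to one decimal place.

18.3°

At local noon the hour angle is zero, so the zenith angle equals |φ − δ| = |+56.0° − (-15.700°)| = 71.700°.
Elevation = 90° − 71.700° = 18.3°.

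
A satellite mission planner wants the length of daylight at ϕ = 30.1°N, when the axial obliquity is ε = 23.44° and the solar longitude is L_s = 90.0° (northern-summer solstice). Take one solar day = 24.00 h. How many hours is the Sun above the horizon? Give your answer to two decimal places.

Solar declination: sin δ = sin ε · sin L_s = sin 23.44° × sin 90.0° = 0.39779, so δ = +23.440°.
cos h₀ = −tan ϕ · tan δ = −tan(+30.1°) × tan(+23.440°) = -0.2513, so h₀ = 1.8249 rad = 104.56°.
Daylight = 2h₀/(2π) × 24.00 h = (1.8249/π) × 24.00 = 13.94 h.

13.94 h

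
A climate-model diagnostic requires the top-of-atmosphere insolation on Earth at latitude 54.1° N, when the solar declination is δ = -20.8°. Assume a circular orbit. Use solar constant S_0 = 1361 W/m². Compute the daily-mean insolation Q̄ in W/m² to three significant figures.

Q̄ ≈ 75.2 W/m²

cos h₀ = −tan(+54.1°) tan(-20.800°) = 0.5248, h₀ = 1.0184 rad.
Bracket: h₀ sin ϕ sin δ + cos ϕ cos δ sin h₀ = 1.0184×0.81004×-0.35511 + 0.58637×0.93483×0.85125 = -0.292946 + 0.466618 = 0.173672.
Q̄ = (S_0/π) × [bracket] = (1361/π) × 0.173672 = 75.24 W/m².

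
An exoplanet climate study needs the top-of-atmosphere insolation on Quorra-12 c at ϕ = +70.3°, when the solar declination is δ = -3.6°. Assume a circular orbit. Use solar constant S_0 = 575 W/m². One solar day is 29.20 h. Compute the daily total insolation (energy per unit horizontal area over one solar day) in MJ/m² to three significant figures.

4.79 MJ/m²

cos h₀ = −tan(+70.3°) tan(-3.600°) = 0.1757, h₀ = 1.3942 rad.
Bracket: h₀ sin ϕ sin δ + cos ϕ cos δ sin h₀ = 1.3942×0.94147×-0.06279 + 0.33710×0.99803×0.98444 = -0.082418 + 0.331201 = 0.248783.
Q̄ = (S_0/π) × [bracket] = (575/π) × 0.248783 = 45.534 W/m².
Daily total = Q̄ × 29.20 h × 3600 s/h = 45.534 × 29.20 × 3600 / 10⁶ = 4.787 MJ/m².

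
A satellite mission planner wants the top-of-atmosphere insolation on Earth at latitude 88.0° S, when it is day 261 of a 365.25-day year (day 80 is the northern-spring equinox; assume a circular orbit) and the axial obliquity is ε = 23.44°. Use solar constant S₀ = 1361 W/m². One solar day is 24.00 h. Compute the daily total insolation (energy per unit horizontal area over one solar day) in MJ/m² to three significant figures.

0.720 MJ/m²

Solar longitude: λ_s = 360° × (261 − 80)/365.25 = 178.398°.
sin δ = sin 23.44° × sin 178.398° = 0.01112, so δ = +0.637°.
cos H₀ = −tan(-88.0°) tan(+0.637°) = 0.3184, H₀ = 1.2467 rad.
Bracket: H₀ sin φ sin δ + cos φ cos δ sin H₀ = 1.2467×-0.99939×0.01112 + 0.03490×0.99994×0.94795 = -0.013855 + 0.033081 = 0.019226.
Q̄ = (S₀/π) × [bracket] = (1361/π) × 0.019226 = 8.3291 W/m².
Daily total = Q̄ × 24.00 h × 3600 s/h = 8.3291 × 24.00 × 3600 / 10⁶ = 0.7196 MJ/m².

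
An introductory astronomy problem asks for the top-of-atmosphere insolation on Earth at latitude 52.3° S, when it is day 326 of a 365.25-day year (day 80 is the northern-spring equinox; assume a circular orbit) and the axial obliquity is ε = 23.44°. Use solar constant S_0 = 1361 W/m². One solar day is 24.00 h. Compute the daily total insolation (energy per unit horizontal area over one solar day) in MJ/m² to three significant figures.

40.4 MJ/m²

Solar longitude: L_s = 360° × (326 − 80)/365.25 = 242.464°.
sin δ = sin 23.44° × sin 242.464° = -0.35273, so δ = -20.654°.
cos h₀ = −tan(-52.3°) tan(-20.654°) = -0.4877, h₀ = 2.0803 rad.
Bracket: h₀ sin ϕ sin δ + cos ϕ cos δ sin h₀ = 2.0803×-0.79122×-0.35273 + 0.61153×0.93573×0.87300 = 0.580585 + 0.499554 = 1.080139.
Q̄ = (S_0/π) × [bracket] = (1361/π) × 1.080139 = 467.94 W/m².
Daily total = Q̄ × 24.00 h × 3600 s/h = 467.94 × 24.00 × 3600 / 10⁶ = 40.43 MJ/m².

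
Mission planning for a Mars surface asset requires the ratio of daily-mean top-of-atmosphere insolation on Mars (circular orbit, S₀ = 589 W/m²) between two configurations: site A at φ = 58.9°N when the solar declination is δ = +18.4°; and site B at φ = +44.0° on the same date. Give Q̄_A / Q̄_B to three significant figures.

— Configuration A (φ=+58.9°):
cos H₀ = −tan(+58.9°) tan(+18.400°) = -0.5514, H₀ = 2.1549 rad.
Bracket: H₀ sin φ sin δ + cos φ cos δ sin H₀ = 2.1549×0.85627×0.31565 + 0.51653×0.94888×0.83421 = 0.582430 + 0.408867 = 0.991297.
Q̄ = (S₀/π) × [bracket] = (589/π) × 0.991297 = 185.85 W/m².
— Configuration B (φ=+44.0°):
cos H₀ = −tan(+44.0°) tan(+18.400°) = -0.3212, H₀ = 1.8978 rad.
Bracket: H₀ sin φ sin δ + cos φ cos δ sin H₀ = 1.8978×0.69466×0.31565 + 0.71934×0.94888×0.94700 = 0.416130 + 0.646391 = 1.062521.
Q̄ = (S₀/π) × [bracket] = (589/π) × 1.062521 = 199.21 W/m².
Ratio Q̄_A / Q̄_B = 185.85 / 199.21 = 0.9329.

Q̄_A / Q̄_B ≈ 0.933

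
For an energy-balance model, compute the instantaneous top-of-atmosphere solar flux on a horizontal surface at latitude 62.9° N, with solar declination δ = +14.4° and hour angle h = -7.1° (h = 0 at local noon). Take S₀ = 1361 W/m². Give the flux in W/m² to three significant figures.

cos θ_z = sin φ sin δ + cos φ cos δ cos h = 0.221387 + 0.437850 = 0.659237.
Flux = S₀ · cos θ_z = 1361 × 0.659237 = 897.2 W/m².

897 W/m²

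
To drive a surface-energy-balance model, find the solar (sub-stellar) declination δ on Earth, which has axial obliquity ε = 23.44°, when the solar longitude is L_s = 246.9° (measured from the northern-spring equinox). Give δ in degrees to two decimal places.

δ = -21.46°

sin δ = sin ε · sin L_s = sin 23.44° × sin 246.9° = -0.365894.
δ = arcsin(-0.365894) = -21.46°.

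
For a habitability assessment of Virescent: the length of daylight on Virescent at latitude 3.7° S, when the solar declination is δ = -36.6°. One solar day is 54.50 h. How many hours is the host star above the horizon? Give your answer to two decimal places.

cos h₀ = −tan ϕ · tan δ = −tan(-3.7°) × tan(-36.600°) = -0.0480, so h₀ = 1.6188 rad = 92.75°.
Daylight = 2h₀/(2π) × 54.50 h = (1.6188/π) × 54.50 = 28.08 h.

28.08 h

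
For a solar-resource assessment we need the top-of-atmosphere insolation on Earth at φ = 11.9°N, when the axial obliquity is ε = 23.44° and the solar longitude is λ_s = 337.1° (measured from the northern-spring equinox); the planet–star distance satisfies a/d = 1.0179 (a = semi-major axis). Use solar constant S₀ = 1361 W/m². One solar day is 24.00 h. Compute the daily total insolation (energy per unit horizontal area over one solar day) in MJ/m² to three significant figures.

35.6 MJ/m²

Solar declination: sin δ = sin ε · sin λ_s = sin 23.44° × sin 337.1° = -0.15479, so δ = -8.905°.
cos H₀ = −tan(+11.9°) tan(-8.905°) = 0.0330, H₀ = 1.5378 rad.
Bracket: H₀ sin φ sin δ + cos φ cos δ sin H₀ = 1.5378×0.20620×-0.15479 + 0.97851×0.98795×0.99945 = -0.049083 + 0.966187 = 0.917104.
Inverse-square distance factor (a/d)² = 1.0179² = 1.036120.
Q̄ = (S₀/π) × 1.036120 × [bracket] = (1361/π) × 1.036120 × 0.917104 = 411.66 W/m².
Daily total = Q̄ × 24.00 h × 3600 s/h = 411.66 × 24.00 × 3600 / 10⁶ = 35.57 MJ/m².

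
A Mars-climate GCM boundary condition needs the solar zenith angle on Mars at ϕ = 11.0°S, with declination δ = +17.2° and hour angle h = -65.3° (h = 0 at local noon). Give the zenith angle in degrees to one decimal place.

cos θ_z = sin ϕ sin δ + cos ϕ cos δ cos h = -0.056424 + 0.391845 = 0.335421.
θ_z = arccos(0.335421) = 70.4°.

θ_z = 70.4°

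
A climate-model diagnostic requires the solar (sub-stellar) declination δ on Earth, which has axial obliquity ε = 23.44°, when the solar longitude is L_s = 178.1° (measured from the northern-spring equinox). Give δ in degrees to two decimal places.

sin δ = sin ε · sin L_s = sin 23.44° × sin 178.1° = 0.013189.
δ = arcsin(0.013189) = +0.76°.

δ = +0.76°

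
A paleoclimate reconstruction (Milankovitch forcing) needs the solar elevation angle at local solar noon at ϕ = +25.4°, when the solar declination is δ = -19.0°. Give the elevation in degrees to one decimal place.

At local noon the hour angle is zero, so the zenith angle equals |ϕ − δ| = |+25.4° − (-19.000°)| = 44.400°.
Elevation = 90° − 44.400° = 45.6°.

45.6°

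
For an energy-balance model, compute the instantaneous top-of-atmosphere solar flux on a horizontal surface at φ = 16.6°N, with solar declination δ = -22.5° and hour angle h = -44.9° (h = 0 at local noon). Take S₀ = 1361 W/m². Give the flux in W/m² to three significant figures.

705 W/m²

cos θ_z = sin φ sin δ + cos φ cos δ cos h = -0.109328 + 0.627146 = 0.517818.
Flux = S₀ · cos θ_z = 1361 × 0.517818 = 704.8 W/m².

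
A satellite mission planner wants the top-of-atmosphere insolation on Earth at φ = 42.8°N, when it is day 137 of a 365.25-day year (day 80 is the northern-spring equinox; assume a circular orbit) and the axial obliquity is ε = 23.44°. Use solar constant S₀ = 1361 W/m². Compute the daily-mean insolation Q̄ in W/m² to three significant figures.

Q̄ ≈ 469 W/m²

Solar longitude: λ_s = 360° × (137 − 80)/365.25 = 56.181°.
sin δ = sin 23.44° × sin 56.181° = 0.33048, so δ = +19.298°.
cos H₀ = −tan(+42.8°) tan(+19.298°) = -0.3242, H₀ = 1.9010 rad.
Bracket: H₀ sin φ sin δ + cos φ cos δ sin H₀ = 1.9010×0.67944×0.33048 + 0.73373×0.94381×0.94597 = 0.426853 + 0.655086 = 1.081939.
Q̄ = (S₀/π) × [bracket] = (1361/π) × 1.081939 = 468.7 W/m².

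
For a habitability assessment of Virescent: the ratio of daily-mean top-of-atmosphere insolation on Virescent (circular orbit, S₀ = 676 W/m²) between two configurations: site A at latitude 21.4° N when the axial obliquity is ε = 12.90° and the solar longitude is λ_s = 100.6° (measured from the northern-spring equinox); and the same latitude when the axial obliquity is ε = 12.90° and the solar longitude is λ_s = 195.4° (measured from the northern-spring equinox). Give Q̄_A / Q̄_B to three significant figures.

— Configuration A (φ=+21.4°):
Solar declination: sin δ = sin ε · sin λ_s = sin 12.90° × sin 100.6° = 0.21944, so δ = +12.676°.
cos H₀ = −tan(+21.4°) tan(+12.676°) = -0.0881, H₀ = 1.6591 rad.
Bracket: H₀ sin φ sin δ + cos φ cos δ sin H₀ = 1.6591×0.36488×0.21944 + 0.93106×0.97563×0.99611 = 0.132843 + 0.904837 = 1.037680.
Q̄ = (S₀/π) × [bracket] = (676/π) × 1.037680 = 223.29 W/m².
— Configuration B (φ=+21.4°):
Solar declination: sin δ = sin ε · sin λ_s = sin 12.90° × sin 195.4° = -0.05929, so δ = -3.399°.
cos H₀ = −tan(+21.4°) tan(-3.399°) = 0.0233, H₀ = 1.5475 rad.
Bracket: H₀ sin φ sin δ + cos φ cos δ sin H₀ = 1.5475×0.36488×-0.05929 + 0.93106×0.99824×0.99973 = -0.033478 + 0.929170 = 0.895692.
Q̄ = (S₀/π) × [bracket] = (676/π) × 0.895692 = 192.73 W/m².
Ratio Q̄_A / Q̄_B = 223.29 / 192.73 = 1.159.

Q̄_A / Q̄_B ≈ 1.16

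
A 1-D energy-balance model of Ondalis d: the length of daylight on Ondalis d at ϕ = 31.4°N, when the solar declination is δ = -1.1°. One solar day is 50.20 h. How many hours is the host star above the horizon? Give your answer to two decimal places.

24.91 h

cos h₀ = −tan ϕ · tan δ = −tan(+31.4°) × tan(-1.100°) = 0.0117, so h₀ = 1.5591 rad = 89.33°.
Daylight = 2h₀/(2π) × 50.20 h = (1.5591/π) × 50.20 = 24.91 h.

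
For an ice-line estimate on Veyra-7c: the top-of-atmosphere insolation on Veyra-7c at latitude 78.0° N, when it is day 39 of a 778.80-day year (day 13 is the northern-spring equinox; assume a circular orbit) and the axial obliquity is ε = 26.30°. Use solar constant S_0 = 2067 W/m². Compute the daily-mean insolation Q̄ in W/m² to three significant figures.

Solar longitude: L_s = 360° × (39 − 13)/778.80 = 12.018°.
sin δ = sin 26.30° × sin 12.018° = 0.09226, so δ = +5.294°.
cos h₀ = −tan(+78.0°) tan(+5.294°) = -0.4359, h₀ = 2.0218 rad.
Bracket: h₀ sin ϕ sin δ + cos ϕ cos δ sin h₀ = 2.0218×0.97815×0.09226 + 0.20791×0.99573×0.89999 = 0.182456 + 0.186318 = 0.368774.
Q̄ = (S_0/π) × [bracket] = (2067/π) × 0.368774 = 242.6 W/m².

Q̄ ≈ 243 W/m²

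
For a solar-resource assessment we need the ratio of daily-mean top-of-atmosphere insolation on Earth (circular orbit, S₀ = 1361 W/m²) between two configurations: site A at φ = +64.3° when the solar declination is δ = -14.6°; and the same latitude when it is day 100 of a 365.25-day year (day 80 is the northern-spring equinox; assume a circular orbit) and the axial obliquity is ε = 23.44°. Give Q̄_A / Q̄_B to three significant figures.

— Configuration A (φ=+64.3°):
cos H₀ = −tan(+64.3°) tan(-14.600°) = 0.5412, H₀ = 0.9989 rad.
Bracket: H₀ sin φ sin δ + cos φ cos δ sin H₀ = 0.9989×0.90108×-0.25207 + 0.43366×0.96771×0.84087 = -0.226885 + 0.352877 = 0.125992.
Q̄ = (S₀/π) × [bracket] = (1361/π) × 0.125992 = 54.582 W/m².
— Configuration B (φ=+64.3°):
Solar longitude: λ_s = 360° × (100 − 80)/365.25 = 19.713°.
sin δ = sin 23.44° × sin 19.713° = 0.13417, so δ = +7.711°.
cos H₀ = −tan(+64.3°) tan(+7.711°) = -0.2813, H₀ = 1.8560 rad.
Bracket: H₀ sin φ sin δ + cos φ cos δ sin H₀ = 1.8560×0.90108×0.13417 + 0.43366×0.99096×0.95961 = 0.224387 + 0.412383 = 0.636770.
Q̄ = (S₀/π) × [bracket] = (1361/π) × 0.636770 = 275.86 W/m².
Ratio Q̄_A / Q̄_B = 54.582 / 275.86 = 0.1979.

Q̄_A / Q̄_B ≈ 0.198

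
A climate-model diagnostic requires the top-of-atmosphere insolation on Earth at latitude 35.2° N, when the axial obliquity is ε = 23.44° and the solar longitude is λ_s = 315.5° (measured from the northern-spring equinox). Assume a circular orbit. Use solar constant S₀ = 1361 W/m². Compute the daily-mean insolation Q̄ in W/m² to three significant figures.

Solar declination: sin δ = sin ε · sin λ_s = sin 23.44° × sin 315.5° = -0.27881, so δ = -16.189°.
cos H₀ = −tan(+35.2°) tan(-16.189°) = 0.2048, H₀ = 1.3645 rad.
Bracket: H₀ sin φ sin δ + cos φ cos δ sin H₀ = 1.3645×0.57643×-0.27881 + 0.81714×0.96035×0.97880 = -0.219295 + 0.768104 = 0.548809.
Q̄ = (S₀/π) × [bracket] = (1361/π) × 0.548809 = 237.8 W/m².

Q̄ ≈ 238 W/m²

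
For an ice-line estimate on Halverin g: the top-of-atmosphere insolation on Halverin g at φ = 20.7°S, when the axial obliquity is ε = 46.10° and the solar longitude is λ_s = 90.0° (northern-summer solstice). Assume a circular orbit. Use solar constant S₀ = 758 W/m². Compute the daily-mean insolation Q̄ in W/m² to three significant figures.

Solar declination: sin δ = sin ε · sin λ_s = sin 46.10° × sin 90.0° = 0.72055, so δ = +46.100°.
cos H₀ = −tan(-20.7°) tan(+46.100°) = 0.3927, H₀ = 1.1673 rad.
Bracket: H₀ sin φ sin δ + cos φ cos δ sin H₀ = 1.1673×-0.35347×0.72055 + 0.93544×0.69340×0.91968 = -0.297303 + 0.596536 = 0.299233.
Q̄ = (S₀/π) × [bracket] = (758/π) × 0.299233 = 72.20 W/m².

Q̄ ≈ 72.2 W/m²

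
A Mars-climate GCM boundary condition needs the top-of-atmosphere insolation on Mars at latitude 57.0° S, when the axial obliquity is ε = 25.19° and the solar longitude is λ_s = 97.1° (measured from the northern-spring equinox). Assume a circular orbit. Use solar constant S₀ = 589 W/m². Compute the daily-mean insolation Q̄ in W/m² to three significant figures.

Q̄ ≈ 13.3 W/m²

Solar declination: sin δ = sin ε · sin λ_s = sin 25.19° × sin 97.1° = 0.42236, so δ = +24.984°.
cos H₀ = −tan(-57.0°) tan(+24.984°) = 0.7175, H₀ = 0.7706 rad.
Bracket: H₀ sin φ sin δ + cos φ cos δ sin H₀ = 0.7706×-0.83867×0.42236 + 0.54464×0.90643×0.69655 = -0.272962 + 0.343871 = 0.070909.
Q̄ = (S₀/π) × [bracket] = (589/π) × 0.070909 = 13.29 W/m².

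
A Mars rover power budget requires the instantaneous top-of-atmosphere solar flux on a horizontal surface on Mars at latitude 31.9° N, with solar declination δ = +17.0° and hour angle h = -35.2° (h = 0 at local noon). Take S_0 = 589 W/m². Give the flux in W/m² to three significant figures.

cos θ_z = sin ϕ sin δ + cos ϕ cos δ cos h = 0.154500 + 0.663420 = 0.817920.
Flux = S_0 · cos θ_z = 589 × 0.817920 = 481.8 W/m².

482 W/m²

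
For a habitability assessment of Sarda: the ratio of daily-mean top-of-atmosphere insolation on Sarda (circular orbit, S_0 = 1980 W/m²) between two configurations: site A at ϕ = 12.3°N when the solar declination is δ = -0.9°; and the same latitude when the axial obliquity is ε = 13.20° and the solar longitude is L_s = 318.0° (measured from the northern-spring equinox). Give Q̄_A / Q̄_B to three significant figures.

Q̄_A / Q̄_B ≈ 1.06

— Configuration A (ϕ=+12.3°):
cos h₀ = −tan(+12.3°) tan(-0.900°) = 0.0034, h₀ = 1.5674 rad.
Bracket: h₀ sin ϕ sin δ + cos ϕ cos δ sin h₀ = 1.5674×0.21303×-0.01571 + 0.97705×0.99988×0.99999 = -0.005246 + 0.976923 = 0.971677.
Q̄ = (S_0/π) × [bracket] = (1980/π) × 0.971677 = 612.40 W/m².
— Configuration B (ϕ=+12.3°):
Solar declination: sin δ = sin ε · sin L_s = sin 13.20° × sin 318.0° = -0.15280, so δ = -8.789°.
cos h₀ = −tan(+12.3°) tan(-8.789°) = 0.0337, h₀ = 1.5371 rad.
Bracket: h₀ sin ϕ sin δ + cos ϕ cos δ sin h₀ = 1.5371×0.21303×-0.15280 + 0.97705×0.98826×0.99943 = -0.050034 + 0.965029 = 0.914995.
Q̄ = (S_0/π) × [bracket] = (1980/π) × 0.914995 = 576.68 W/m².
Ratio Q̄_A / Q̄_B = 612.40 / 576.68 = 1.062.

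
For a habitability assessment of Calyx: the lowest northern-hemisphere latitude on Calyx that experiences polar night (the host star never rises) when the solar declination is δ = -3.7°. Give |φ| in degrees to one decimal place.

Polar night requires cos H₀ = −tan φ tan δ ≥ 1, i.e. tan φ tan δ ≤ −1.
The boundary is |tan φ| · |tan δ| = 1, so |φ| = 90° − |δ| = 90° − 3.7° = 86.3° in the northern hemisphere.

|φ| = 86.3°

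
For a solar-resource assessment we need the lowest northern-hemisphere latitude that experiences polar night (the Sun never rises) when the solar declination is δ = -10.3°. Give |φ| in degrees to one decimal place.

|φ| = 79.7°

Polar night requires cos H₀ = −tan φ tan δ ≥ 1, i.e. tan φ tan δ ≤ −1.
The boundary is |tan φ| · |tan δ| = 1, so |φ| = 90° − |δ| = 90° − 10.3° = 79.7° in the northern hemisphere.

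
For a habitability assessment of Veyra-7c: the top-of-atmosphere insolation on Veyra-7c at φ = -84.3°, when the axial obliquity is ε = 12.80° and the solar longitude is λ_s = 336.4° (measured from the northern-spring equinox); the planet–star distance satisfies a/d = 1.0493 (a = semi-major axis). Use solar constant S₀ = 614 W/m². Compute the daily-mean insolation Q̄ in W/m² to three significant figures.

Q̄ ≈ 60.4 W/m²

Solar declination: sin δ = sin ε · sin λ_s = sin 12.80° × sin 336.4° = -0.08870, so δ = -5.089°.
cos H₀ = −tan(-84.3°) tan(-5.089°) = -0.8921, H₀ = 2.6729 rad.
Bracket: H₀ sin φ sin δ + cos φ cos δ sin H₀ = 2.6729×-0.99506×-0.08870 + 0.09932×0.99606×0.45175 = 0.235915 + 0.044691 = 0.280606.
Inverse-square distance factor (a/d)² = 1.0493² = 1.101030.
Q̄ = (S₀/π) × 1.101030 × [bracket] = (614/π) × 1.101030 × 0.280606 = 60.38 W/m².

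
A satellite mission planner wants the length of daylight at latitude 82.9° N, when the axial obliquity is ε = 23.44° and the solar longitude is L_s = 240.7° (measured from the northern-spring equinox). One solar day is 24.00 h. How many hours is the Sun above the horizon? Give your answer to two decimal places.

0.00 h

Solar declination: sin δ = sin ε · sin L_s = sin 23.44° × sin 240.7° = -0.34690, so δ = -20.298°.
cos h₀ = −tan ϕ · tan δ = 2.9695 ≥ 1, so the Sun never rises (polar night) and h₀ = 0.
Daylight = 2h₀/(2π) × 24.00 h = (0.0000/π) × 24.00 = 0.00 h.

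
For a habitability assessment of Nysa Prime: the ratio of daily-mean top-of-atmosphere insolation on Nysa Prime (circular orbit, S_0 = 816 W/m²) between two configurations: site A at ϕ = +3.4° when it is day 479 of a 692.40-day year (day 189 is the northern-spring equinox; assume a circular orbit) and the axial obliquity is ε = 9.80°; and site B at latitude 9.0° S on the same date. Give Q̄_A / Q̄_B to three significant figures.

Q̄_A / Q̄_B ≈ 1.04

— Configuration A (ϕ=+3.4°):
Solar longitude: L_s = 360° × (479 − 189)/692.40 = 150.780°.
sin δ = sin 9.80° × sin 150.780° = 0.08309, so δ = +4.766°.
cos h₀ = −tan(+3.4°) tan(+4.766°) = -0.0050, h₀ = 1.5757 rad.
Bracket: h₀ sin ϕ sin δ + cos ϕ cos δ sin h₀ = 1.5757×0.05931×0.08309 + 0.99824×0.99654×0.99999 = 0.007765 + 0.994776 = 1.002541.
Q̄ = (S_0/π) × [bracket] = (816/π) × 1.002541 = 260.40 W/m².
— Configuration B (ϕ=-9.0°):
cos h₀ = −tan(-9.0°) tan(+4.766°) = 0.0132, h₀ = 1.5576 rad.
Bracket: h₀ sin ϕ sin δ + cos ϕ cos δ sin h₀ = 1.5576×-0.15643×0.08309 + 0.98769×0.99654×0.99991 = -0.020245 + 0.984184 = 0.963939.
Q̄ = (S_0/π) × [bracket] = (816/π) × 0.963939 = 250.37 W/m².
Ratio Q̄_A / Q̄_B = 260.40 / 250.37 = 1.040.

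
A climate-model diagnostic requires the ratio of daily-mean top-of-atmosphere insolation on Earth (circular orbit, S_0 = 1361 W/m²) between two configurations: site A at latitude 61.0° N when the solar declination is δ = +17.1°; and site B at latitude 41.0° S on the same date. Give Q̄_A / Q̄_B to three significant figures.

— Configuration A (ϕ=+61.0°):
cos h₀ = −tan(+61.0°) tan(+17.100°) = -0.5550, h₀ = 2.1592 rad.
Bracket: h₀ sin ϕ sin δ + cos ϕ cos δ sin h₀ = 2.1592×0.87462×0.29404 + 0.48481×0.95579×0.83185 = 0.555289 + 0.385460 = 0.940749.
Q̄ = (S_0/π) × [bracket] = (1361/π) × 0.940749 = 407.55 W/m².
— Configuration B (ϕ=-41.0°):
cos h₀ = −tan(-41.0°) tan(+17.100°) = 0.2674, h₀ = 1.3001 rad.
Bracket: h₀ sin ϕ sin δ + cos ϕ cos δ sin h₀ = 1.3001×-0.65606×0.29404 + 0.75471×0.95579×0.96358 = -0.250800 + 0.695073 = 0.444273.
Q̄ = (S_0/π) × [bracket] = (1361/π) × 0.444273 = 192.47 W/m².
Ratio Q̄_A / Q̄_B = 407.55 / 192.47 = 2.117.

Q̄_A / Q̄_B ≈ 2.12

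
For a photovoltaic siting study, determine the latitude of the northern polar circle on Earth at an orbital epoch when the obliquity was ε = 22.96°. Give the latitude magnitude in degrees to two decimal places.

The polar circle is the lowest latitude that experiences at least one full rotation of continuous daylight at the northern-summer solstice; it lies at |φ| = 90° − ε = 90° − 22.96° = 67.04°.

67.04°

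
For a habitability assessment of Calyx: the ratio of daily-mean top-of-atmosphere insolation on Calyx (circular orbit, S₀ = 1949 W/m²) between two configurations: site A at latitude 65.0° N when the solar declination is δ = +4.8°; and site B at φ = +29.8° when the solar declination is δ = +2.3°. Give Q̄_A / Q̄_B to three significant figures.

Q̄_A / Q̄_B ≈ 0.609

— Configuration A (φ=+65.0°):
cos H₀ = −tan(+65.0°) tan(+4.800°) = -0.1801, H₀ = 1.7519 rad.
Bracket: H₀ sin φ sin δ + cos φ cos δ sin H₀ = 1.7519×0.90631×0.08368 + 0.42262×0.99649×0.98365 = 0.132864 + 0.414251 = 0.547115.
Q̄ = (S₀/π) × [bracket] = (1949/π) × 0.547115 = 339.42 W/m².
— Configuration B (φ=+29.8°):
cos H₀ = −tan(+29.8°) tan(+2.300°) = -0.0230, H₀ = 1.5938 rad.
Bracket: H₀ sin φ sin δ + cos φ cos δ sin H₀ = 1.5938×0.49697×0.04013 + 0.86777×0.99919×0.99974 = 0.031786 + 0.866842 = 0.898628.
Q̄ = (S₀/π) × [bracket] = (1949/π) × 0.898628 = 557.50 W/m².
Ratio Q̄_A / Q̄_B = 339.42 / 557.50 = 0.6088.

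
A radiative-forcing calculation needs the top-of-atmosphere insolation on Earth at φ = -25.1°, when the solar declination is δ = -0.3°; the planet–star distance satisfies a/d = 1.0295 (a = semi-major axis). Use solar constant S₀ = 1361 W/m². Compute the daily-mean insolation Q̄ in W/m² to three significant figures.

cos H₀ = −tan(-25.1°) tan(-0.300°) = -0.0025, H₀ = 1.5732 rad.
Bracket: H₀ sin φ sin δ + cos φ cos δ sin H₀ = 1.5732×-0.42420×-0.00524 + 0.90557×0.99999×1.00000 = 0.003497 + 0.905561 = 0.909058.
Inverse-square distance factor (a/d)² = 1.0295² = 1.059870.
Q̄ = (S₀/π) × 1.059870 × [bracket] = (1361/π) × 1.059870 × 0.909058 = 417.4 W/m².

Q̄ ≈ 417 W/m²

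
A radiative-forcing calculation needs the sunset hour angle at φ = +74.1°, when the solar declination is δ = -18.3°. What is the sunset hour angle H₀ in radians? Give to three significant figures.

cos H₀ = −tan φ · tan δ = 1.1610 ≥ 1, so the Sun never rises (polar night) and H₀ = 0.

H₀ = 0.00 rad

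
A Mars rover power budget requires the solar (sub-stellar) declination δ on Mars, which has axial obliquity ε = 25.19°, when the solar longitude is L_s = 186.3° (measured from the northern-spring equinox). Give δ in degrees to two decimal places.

δ = -2.68°

sin δ = sin ε · sin L_s = sin 25.19° × sin 186.3° = -0.046705.
δ = arcsin(-0.046705) = -2.68°.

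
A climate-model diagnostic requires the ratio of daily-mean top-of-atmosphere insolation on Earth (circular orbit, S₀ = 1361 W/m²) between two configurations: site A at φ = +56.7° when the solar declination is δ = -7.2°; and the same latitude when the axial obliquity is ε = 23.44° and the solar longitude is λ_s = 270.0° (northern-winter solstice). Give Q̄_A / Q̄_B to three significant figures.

Q̄_A / Q̄_B ≈ 4.07

— Configuration A (φ=+56.7°):
cos H₀ = −tan(+56.7°) tan(-7.200°) = 0.1923, H₀ = 1.3773 rad.
Bracket: H₀ sin φ sin δ + cos φ cos δ sin H₀ = 1.3773×0.83581×-0.12533 + 0.54902×0.99211×0.98133 = -0.144275 + 0.534519 = 0.390244.
Q̄ = (S₀/π) × [bracket] = (1361/π) × 0.390244 = 169.06 W/m².
— Configuration B (φ=+56.7°):
Solar declination: sin δ = sin ε · sin λ_s = sin 23.44° × sin 270.0° = -0.39779, so δ = -23.440°.
cos H₀ = −tan(+56.7°) tan(-23.440°) = 0.6600, H₀ = 0.8499 rad.
Bracket: H₀ sin φ sin δ + cos φ cos δ sin H₀ = 0.8499×0.83581×-0.39779 + 0.54902×0.91748×0.75123 = -0.282572 + 0.378406 = 0.095834.
Q̄ = (S₀/π) × [bracket] = (1361/π) × 0.095834 = 41.517 W/m².
Ratio Q̄_A / Q̄_B = 169.06 / 41.517 = 4.072.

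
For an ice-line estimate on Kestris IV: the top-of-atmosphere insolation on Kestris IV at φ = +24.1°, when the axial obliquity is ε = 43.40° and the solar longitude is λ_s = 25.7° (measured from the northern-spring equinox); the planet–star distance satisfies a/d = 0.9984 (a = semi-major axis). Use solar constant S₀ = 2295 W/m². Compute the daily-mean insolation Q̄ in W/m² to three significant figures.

Solar declination: sin δ = sin ε · sin λ_s = sin 43.40° × sin 25.7° = 0.29796, so δ = +17.335°.
cos H₀ = −tan(+24.1°) tan(+17.335°) = -0.1396, H₀ = 1.7109 rad.
Bracket: H₀ sin φ sin δ + cos φ cos δ sin H₀ = 1.7109×0.40833×0.29796 + 0.91283×0.95458×0.99020 = 0.208158 + 0.862830 = 1.070988.
Inverse-square distance factor (a/d)² = 0.9984² = 0.996803.
Q̄ = (S₀/π) × 0.996803 × [bracket] = (2295/π) × 0.996803 × 1.070988 = 779.9 W/m².

Q̄ ≈ 780 W/m²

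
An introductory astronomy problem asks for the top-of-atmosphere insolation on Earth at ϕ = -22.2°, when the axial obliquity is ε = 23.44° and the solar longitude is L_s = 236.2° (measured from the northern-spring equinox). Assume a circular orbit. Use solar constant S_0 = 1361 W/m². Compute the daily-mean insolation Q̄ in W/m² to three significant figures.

Solar declination: sin δ = sin ε · sin L_s = sin 23.44° × sin 236.2° = -0.33056, so δ = -19.303°.
cos h₀ = −tan(-22.2°) tan(-19.303°) = -0.1429, h₀ = 1.7142 rad.
Bracket: h₀ sin ϕ sin δ + cos ϕ cos δ sin h₀ = 1.7142×-0.37784×-0.33056 + 0.92587×0.94379×0.98973 = 0.214102 + 0.864853 = 1.078955.
Q̄ = (S_0/π) × [bracket] = (1361/π) × 1.078955 = 467.4 W/m².

Q̄ ≈ 467 W/m²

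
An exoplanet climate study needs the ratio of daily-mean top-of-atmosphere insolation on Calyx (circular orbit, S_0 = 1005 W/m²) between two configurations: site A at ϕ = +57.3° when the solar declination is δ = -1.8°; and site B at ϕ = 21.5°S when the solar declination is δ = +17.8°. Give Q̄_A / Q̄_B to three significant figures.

Q̄_A / Q̄_B ≈ 0.696

— Configuration A (ϕ=+57.3°):
cos h₀ = −tan(+57.3°) tan(-1.800°) = 0.0490, h₀ = 1.5218 rad.
Bracket: h₀ sin ϕ sin δ + cos ϕ cos δ sin h₀ = 1.5218×0.84151×-0.03141 + 0.54024×0.99951×0.99880 = -0.040224 + 0.539327 = 0.499103.
Q̄ = (S_0/π) × [bracket] = (1005/π) × 0.499103 = 159.66 W/m².
— Configuration B (ϕ=-21.5°):
cos h₀ = −tan(-21.5°) tan(+17.800°) = 0.1265, h₀ = 1.4440 rad.
Bracket: h₀ sin ϕ sin δ + cos ϕ cos δ sin h₀ = 1.4440×-0.36650×0.30570 + 0.93042×0.95213×0.99197 = -0.161784 + 0.878767 = 0.716983.
Q̄ = (S_0/π) × [bracket] = (1005/π) × 0.716983 = 229.36 W/m².
Ratio Q̄_A / Q̄_B = 159.66 / 229.36 = 0.6961.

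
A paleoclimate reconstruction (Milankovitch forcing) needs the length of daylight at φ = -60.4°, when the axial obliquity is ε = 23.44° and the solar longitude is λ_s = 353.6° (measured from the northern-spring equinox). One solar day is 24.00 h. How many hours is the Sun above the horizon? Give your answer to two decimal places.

Solar declination: sin δ = sin ε · sin λ_s = sin 23.44° × sin 353.6° = -0.04434, so δ = -2.541°.
cos H₀ = −tan φ · tan δ = −tan(-60.4°) × tan(-2.541°) = -0.0781, so H₀ = 1.6490 rad = 94.48°.
Daylight = 2H₀/(2π) × 24.00 h = (1.6490/π) × 24.00 = 12.60 h.

12.60 h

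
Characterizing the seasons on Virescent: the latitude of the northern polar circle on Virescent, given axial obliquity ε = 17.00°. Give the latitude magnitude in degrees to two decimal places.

73.00°

The polar circle is the lowest latitude that experiences at least one full rotation of continuous daylight at the northern-summer solstice; it lies at |ϕ| = 90° − ε = 90° − 17.00° = 73.00°.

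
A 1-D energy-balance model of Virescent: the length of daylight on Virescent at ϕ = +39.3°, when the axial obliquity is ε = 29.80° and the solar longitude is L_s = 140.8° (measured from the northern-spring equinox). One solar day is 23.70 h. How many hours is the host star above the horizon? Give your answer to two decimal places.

Solar declination: sin δ = sin ε · sin L_s = sin 29.80° × sin 140.8° = 0.31410, so δ = +18.307°.
cos h₀ = −tan ϕ · tan δ = −tan(+39.3°) × tan(+18.307°) = -0.2708, so h₀ = 1.8450 rad = 105.71°.
Daylight = 2h₀/(2π) × 23.70 h = (1.8450/π) × 23.70 = 13.92 h.

13.92 h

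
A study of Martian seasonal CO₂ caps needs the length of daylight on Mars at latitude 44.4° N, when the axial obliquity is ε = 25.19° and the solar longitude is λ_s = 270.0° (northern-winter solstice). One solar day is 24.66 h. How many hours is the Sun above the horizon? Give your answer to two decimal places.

8.57 h

Solar declination: sin δ = sin ε · sin λ_s = sin 25.19° × sin 270.0° = -0.42562, so δ = -25.190°.
cos H₀ = −tan φ · tan δ = −tan(+44.4°) × tan(-25.190°) = 0.4606, so H₀ = 1.0921 rad = 62.57°.
Daylight = 2H₀/(2π) × 24.66 h = (1.0921/π) × 24.66 = 8.57 h.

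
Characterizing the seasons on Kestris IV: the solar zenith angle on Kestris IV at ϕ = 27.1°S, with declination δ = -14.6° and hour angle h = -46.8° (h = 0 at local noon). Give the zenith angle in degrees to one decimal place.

θ_z = 45.2°

cos θ_z = sin ϕ sin δ + cos ϕ cos δ cos h = 0.114829 + 0.589715 = 0.704544.
θ_z = arccos(0.704544) = 45.2°.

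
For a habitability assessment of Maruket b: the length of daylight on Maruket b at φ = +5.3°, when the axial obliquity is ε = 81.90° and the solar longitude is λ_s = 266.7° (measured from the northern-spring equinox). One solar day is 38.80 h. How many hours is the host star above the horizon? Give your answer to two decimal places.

11.40 h

Solar declination: sin δ = sin ε · sin λ_s = sin 81.90° × sin 266.7° = -0.98838, so δ = -81.258°.
cos H₀ = −tan φ · tan δ = −tan(+5.3°) × tan(-81.258°) = 0.6033, so H₀ = 0.9232 rad = 52.90°.
Daylight = 2H₀/(2π) × 38.80 h = (0.9232/π) × 38.80 = 11.40 h.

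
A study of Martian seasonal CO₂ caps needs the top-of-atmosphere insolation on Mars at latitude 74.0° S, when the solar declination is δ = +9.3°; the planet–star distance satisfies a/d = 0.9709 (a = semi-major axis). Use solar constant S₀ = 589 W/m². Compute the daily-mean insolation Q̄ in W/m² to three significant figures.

Q̄ ≈ 13.0 W/m²

cos H₀ = −tan(-74.0°) tan(+9.300°) = 0.5711, H₀ = 0.9630 rad.
Bracket: H₀ sin φ sin δ + cos φ cos δ sin H₀ = 0.9630×-0.96126×0.16160 + 0.27564×0.98686×0.82089 = -0.149592 + 0.223297 = 0.073705.
Inverse-square distance factor (a/d)² = 0.9709² = 0.942647.
Q̄ = (S₀/π) × 0.942647 × [bracket] = (589/π) × 0.942647 × 0.073705 = 13.03 W/m².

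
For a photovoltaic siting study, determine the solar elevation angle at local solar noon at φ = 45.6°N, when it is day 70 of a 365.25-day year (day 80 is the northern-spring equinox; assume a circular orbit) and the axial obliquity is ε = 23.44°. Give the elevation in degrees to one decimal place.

Solar longitude: λ_s = 360° × (70 − 80)/365.25 = -9.856°, i.e. -9.856° + 360° = 350.144°.
sin δ = sin 23.44° × sin 350.144° = -0.06809, so δ = -3.904°.
At local noon the hour angle is zero, so the zenith angle equals |φ − δ| = |+45.6° − (-3.904°)| = 49.504°.
Elevation = 90° − 49.504° = 40.5°.

40.5°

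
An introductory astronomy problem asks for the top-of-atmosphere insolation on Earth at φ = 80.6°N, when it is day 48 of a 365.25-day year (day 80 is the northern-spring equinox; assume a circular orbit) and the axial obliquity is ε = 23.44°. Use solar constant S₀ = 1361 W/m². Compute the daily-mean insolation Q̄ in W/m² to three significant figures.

Q̄ ≈ 0.00 W/m²

Solar longitude: λ_s = 360° × (48 − 80)/365.25 = -31.540°, i.e. -31.540° + 360° = 328.460°.
sin δ = sin 23.44° × sin 328.460° = -0.20808, so δ = -12.010°.
cos H₀ = −tan(+80.6°) tan(-12.010°) = 1.2850 ≥ 1 ⇒ polar night, H₀ = 0 and Q̄ = 0.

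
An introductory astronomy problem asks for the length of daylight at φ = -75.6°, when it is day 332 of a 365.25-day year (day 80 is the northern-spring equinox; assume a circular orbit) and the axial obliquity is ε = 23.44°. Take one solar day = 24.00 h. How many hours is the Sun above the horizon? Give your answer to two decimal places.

Solar longitude: λ_s = 360° × (332 − 80)/365.25 = 248.378°.
sin δ = sin 23.44° × sin 248.378° = -0.36980, so δ = -21.703°.
Sunrise equation: cos H₀ = −tan φ · tan δ = -1.5502 ≤ −1, so the Sun never sets (polar day) and H₀ = π.
Daylight = 2H₀/(2π) × 24.00 h = (3.1416/π) × 24.00 = 24.00 h.

24.00 h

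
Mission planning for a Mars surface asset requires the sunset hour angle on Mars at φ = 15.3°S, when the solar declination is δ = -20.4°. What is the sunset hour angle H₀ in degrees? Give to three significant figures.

cos H₀ = −tan φ · tan δ = −tan(-15.3°) × tan(-20.400°) = -0.1017, so H₀ = 1.6727 rad = 95.84°.

H₀ = 95.8°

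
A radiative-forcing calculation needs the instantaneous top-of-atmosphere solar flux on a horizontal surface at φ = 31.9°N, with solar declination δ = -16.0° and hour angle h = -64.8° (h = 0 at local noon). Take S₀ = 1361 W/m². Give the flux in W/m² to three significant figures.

275 W/m²

cos θ_z = sin φ sin δ + cos φ cos δ cos h = -0.145657 + 0.347472 = 0.201815.
Flux = S₀ · cos θ_z = 1361 × 0.201815 = 274.7 W/m².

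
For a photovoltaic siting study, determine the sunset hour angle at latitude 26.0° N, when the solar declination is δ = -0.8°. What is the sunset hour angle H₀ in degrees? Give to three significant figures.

H₀ = 89.6°

cos H₀ = −tan φ · tan δ = −tan(+26.0°) × tan(-0.800°) = 0.0068, so H₀ = 1.5640 rad = 89.61°.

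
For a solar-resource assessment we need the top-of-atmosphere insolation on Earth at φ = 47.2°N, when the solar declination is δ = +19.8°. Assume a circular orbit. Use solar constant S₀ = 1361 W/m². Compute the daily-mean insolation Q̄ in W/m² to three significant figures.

Q̄ ≈ 467 W/m²

cos H₀ = −tan(+47.2°) tan(+19.800°) = -0.3888, H₀ = 1.9701 rad.
Bracket: H₀ sin φ sin δ + cos φ cos δ sin H₀ = 1.9701×0.73373×0.33874 + 0.67944×0.94088×0.92133 = 0.489656 + 0.588980 = 1.078636.
Q̄ = (S₀/π) × [bracket] = (1361/π) × 1.078636 = 467.3 W/m².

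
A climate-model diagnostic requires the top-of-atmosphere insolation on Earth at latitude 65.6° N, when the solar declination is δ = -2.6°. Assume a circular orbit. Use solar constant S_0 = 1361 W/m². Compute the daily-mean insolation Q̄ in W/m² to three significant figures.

Q̄ ≈ 152 W/m²

cos h₀ = −tan(+65.6°) tan(-2.600°) = 0.1001, h₀ = 1.4705 rad.
Bracket: h₀ sin ϕ sin δ + cos ϕ cos δ sin h₀ = 1.4705×0.91068×-0.04536 + 0.41310×0.99897×0.99498 = -0.060744 + 0.410603 = 0.349859.
Q̄ = (S_0/π) × [bracket] = (1361/π) × 0.349859 = 151.6 W/m².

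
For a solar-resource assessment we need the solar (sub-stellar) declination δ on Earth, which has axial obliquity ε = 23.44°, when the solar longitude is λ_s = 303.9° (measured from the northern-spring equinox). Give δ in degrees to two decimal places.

δ = -19.28°

sin δ = sin ε · sin λ_s = sin 23.44° × sin 303.9° = -0.330169.
δ = arcsin(-0.330169) = -19.28°.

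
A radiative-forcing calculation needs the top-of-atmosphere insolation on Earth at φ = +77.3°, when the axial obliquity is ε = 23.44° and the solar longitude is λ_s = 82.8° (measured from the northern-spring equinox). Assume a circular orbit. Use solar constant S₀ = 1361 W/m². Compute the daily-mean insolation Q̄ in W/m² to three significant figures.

Solar declination: sin δ = sin ε · sin λ_s = sin 23.44° × sin 82.8° = 0.39465, so δ = +23.244°.
cos H₀ = −tan(+77.3°) tan(+23.244°) = -1.9059 ≤ −1 ⇒ polar day, H₀ = π.
Bracket: H₀ sin φ sin δ + cos φ cos δ sin H₀ = 3.1416×0.97553×0.39465 + 0.21985×0.91883×0.00000 = 1.209494 + 0.000000 = 1.209494.
Q̄ = (S₀/π) × [bracket] = (1361/π) × 1.209494 = 524.0 W/m².

Q̄ ≈ 524 W/m²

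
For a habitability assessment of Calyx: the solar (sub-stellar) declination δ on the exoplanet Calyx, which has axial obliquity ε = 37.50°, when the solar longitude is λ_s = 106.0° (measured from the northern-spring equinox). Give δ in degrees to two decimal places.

sin δ = sin ε · sin λ_s = sin 37.50° × sin 106.0° = 0.585179.
δ = arcsin(0.585179) = +35.82°.

δ = +35.82°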